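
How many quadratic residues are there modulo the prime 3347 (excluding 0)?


For prime p, the number of non-zero quadratic residues is (p-1)/2.
= (3347-1)/2
= 1673

1673


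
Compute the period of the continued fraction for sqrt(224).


Run the CF algorithm for sqrt(224).
a_0 = floor(sqrt(224)) = 14; set m_0=0, q_0=1.
Recurrence: m' = q*a - m,  q' = (d - m'^2)/q,  a' = floor((a_0 + m')/q').
  step 1: m=14, q=28, a=1
  step 2: m=14, q=1, a=28
a_2 = 2*a_0 = 28, so the period closes here.
sqrt(224) = [14; 1, 28]
Period length = 2

2


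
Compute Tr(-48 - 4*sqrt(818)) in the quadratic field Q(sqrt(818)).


Tr(a + b*sqrt(d)) = (a + b*sqrt(d)) + (a - b*sqrt(d)) = 2a
= 2 * (-48)
= -96

-96


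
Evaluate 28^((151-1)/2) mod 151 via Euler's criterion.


p = 151 is prime and the exponent is (p-1)/2 = 75, so by Euler's criterion 28^75 = (28/151) = +1 or -1 mod 151.
Compute by square-and-multiply:
  75 = 64 + 8 + 2 + 1 (binary 1001011)
  Repeated squaring mod 151: 28^1 = 28, 28^2 = 29, 28^4 = 86, 28^8 = 148, 28^16 = 9, 28^32 = 81, 28^64 = 68
  28^75 = 28^64 * 28^8 * 28^2 * 28^1 = 68 * 148 * 29 * 28 mod 151
    68 * 148 = 10064 = 98 mod 151
    98 * 29 = 2842 = 124 mod 151
    124 * 28 = 3472 = 150 mod 151
  28^75 = 150 mod 151
Result 150 = p - 1 = -1 mod 151: 28 is a quadratic non-residue mod 151. As a residue in [0, p-1] the value is 150.
28^75 mod 151 = 150

150


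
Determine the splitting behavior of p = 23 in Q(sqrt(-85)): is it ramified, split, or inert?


K = Q(sqrt(-85)). Since d mod 4 = 3, disc(K) = -340.
Check p | disc: -340 mod 23 = 5.
p does not divide disc. Compute Legendre symbol (d/p):
7^((23-1)/2) mod 23 = -1
(d/p) = -1, so p is inert: (p) stays prime with e=1, f=2, g=1.
Therefore p is inert.

inert


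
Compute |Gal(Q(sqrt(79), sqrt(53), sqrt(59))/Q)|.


The 3 square roots of distinct primes are multiplicatively independent over Q,
so [K:Q] = 2^3 and Gal(K/Q) is isomorphic to (Z/2Z)^3.
|Gal| = 2^3 = 8

8


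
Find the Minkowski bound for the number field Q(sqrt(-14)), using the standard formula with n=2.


d = -14, d mod 4 = 2, so disc(K) = 4d = -56; |disc(K)| = 56
Imaginary quadratic field, so n = 2, s = r2 = 1, r1 = 0
M = (n!/n^n) * (4/pi)^s * sqrt(|disc(K)|) = (2!/2^2) * (4/pi)^1 * sqrt(56)
= 0.5 * 1.273240 * 7.483315
= 4.7640

4.7640


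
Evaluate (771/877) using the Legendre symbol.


p = 877 is prime, so compute (771/877) with the reciprocity algorithm (Jacobi-symbol steps: pull out 2s via (2/n), flip via reciprocity, reduce):
  reciprocity: (771/877) -> +(877/771)
  reduce: (106/771)
  pull out 2: (2/771) = -1  (since 771 mod 8 = 3)
  reciprocity: (53/771) -> +(771/53)
  reduce: (29/53)
  reciprocity: (29/53) -> +(53/29)
  reduce: (24/29)
  pull out 2: (2/29) = -1  (since 29 mod 8 = 5)
  pull out 2: (2/29) = -1  (since 29 mod 8 = 5)
  pull out 2: (2/29) = -1  (since 29 mod 8 = 5)
  reciprocity: (3/29) -> +(29/3)
  reduce: (2/3)
  pull out 2: (2/3) = -1  (since 3 mod 8 = 3)
  (1/3) = 1
Product of signs = -1
(771/877) = -1

-1


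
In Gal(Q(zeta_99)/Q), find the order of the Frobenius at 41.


The Frobenius at p in Gal(Q(zeta_n)/Q) = (Z/nZ)* is the class of p, so its order is ord_99(41), the smallest k >= 1 with 41^k = 1 mod 99.
n = 99 = 3^2 * 11, phi(99) = 60; the order divides phi(n).
Divisors of 60: 1, 2, 3, 4, 5, 6, 10, 12, 15, 20, 30, 60
Repeated squaring mod 99: 41^1 = 41, 41^2 = 97, 41^4 = 4, 41^8 = 16, 41^16 = 58, 41^32 = 97
Test divisors in increasing order:
  k=1: 41^1 = 41 mod 99
  k=2: 41^2 = 97 mod 99
  k=3: 41^3 = 97 * 41 = 17 mod 99
  k=4: 41^4 = 4 mod 99
  k=5: 41^5 = 4 * 41 = 65 mod 99
  k=6: 41^6 = 4 * 97 = 91 mod 99
  k=10: 41^10 = 16 * 97 = 67 mod 99
  k=12: 41^12 = 16 * 4 = 64 mod 99
  k=15: 41^15 = 16 * 4 * 97 * 41 = 98 mod 99
  k=20: 41^20 = 58 * 4 = 34 mod 99
  k=30: 41^30 = 58 * 16 * 4 * 97 = 1 mod 99  <- first divisor giving 1
Order = 30

30


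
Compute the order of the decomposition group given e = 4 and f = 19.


|D_P| = e * f
= 4 * 19
= 76

76


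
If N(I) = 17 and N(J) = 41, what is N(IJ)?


N(IJ) = N(I) * N(J)
= 17 * 41
= 697

697


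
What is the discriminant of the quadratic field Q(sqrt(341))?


For K = Q(sqrt(d)) with d squarefree: disc(K) = d if d = 1 mod 4, and disc(K) = 4d if d = 2 or 3 mod 4.
Here d = 341, and d mod 4 = 1.
d = 1 mod 4 (O_K = Z[(1+sqrt(d))/2]), so disc(K) = d = 341

341


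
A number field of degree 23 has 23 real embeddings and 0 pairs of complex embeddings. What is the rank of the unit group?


By Dirichlet's unit theorem:
rank = r1 + r2 - 1
= 23 + 0 - 1
= 22

22


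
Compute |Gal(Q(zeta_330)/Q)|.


|Gal(Q(zeta_330)/Q)| = phi(330)
= 80

80


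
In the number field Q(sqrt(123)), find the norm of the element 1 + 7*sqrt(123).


N(a + b*sqrt(d)) = a^2 - d*b^2
= (1)^2 - (123)*(7)^2
= 1 - 6027
= -6026

-6026


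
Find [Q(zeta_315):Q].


The degree equals Euler's totient phi(315).
315 = 3^2 * 5 * 7
phi(315) = 144

144


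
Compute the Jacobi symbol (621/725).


Compute (621/725) via quadratic reciprocity:
  reciprocity: (621/725) -> +(725/621)
  reduce: (104/621)
  pull out 2: (2/621) = -1  (since 621 mod 8 = 5)
  pull out 2: (2/621) = -1  (since 621 mod 8 = 5)
  pull out 2: (2/621) = -1  (since 621 mod 8 = 5)
  reciprocity: (13/621) -> +(621/13)
  reduce: (10/13)
  pull out 2: (2/13) = -1  (since 13 mod 8 = 5)
  reciprocity: (5/13) -> +(13/5)
  reduce: (3/5)
  reciprocity: (3/5) -> +(5/3)
  reduce: (2/3)
  pull out 2: (2/3) = -1  (since 3 mod 8 = 3)
  (1/3) = 1
Product of signs = -1

-1


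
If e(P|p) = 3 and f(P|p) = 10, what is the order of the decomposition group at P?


|D_P| = e * f
= 3 * 10
= 30

30


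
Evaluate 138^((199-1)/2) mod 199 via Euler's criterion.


p = 199 is prime and the exponent is (p-1)/2 = 99, so by Euler's criterion 138^99 = (138/199) = +1 or -1 mod 199.
Compute by square-and-multiply:
  99 = 64 + 32 + 2 + 1 (binary 1100011)
  Repeated squaring mod 199: 138^1 = 138, 138^2 = 139, 138^4 = 18, 138^8 = 125, 138^16 = 103, 138^32 = 62, 138^64 = 63
  138^99 = 138^64 * 138^32 * 138^2 * 138^1 = 63 * 62 * 139 * 138 mod 199
    63 * 62 = 3906 = 125 mod 199
    125 * 139 = 17375 = 62 mod 199
    62 * 138 = 8556 = 198 mod 199
  138^99 = 198 mod 199
Result 198 = p - 1 = -1 mod 199: 138 is a quadratic non-residue mod 199. As a residue in [0, p-1] the value is 198.
138^99 mod 199 = 198

198


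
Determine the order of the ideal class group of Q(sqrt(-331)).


K = Q(sqrt(-331)). d mod 4 = 1, so D = disc(K) = d = -331
h(K) equals the number of primitive reduced positive-definite forms (a, b, c) = a*x^2 + b*x*y + c*y^2 with b^2 - 4ac = D,
where reduced means |b| <= a <= c, with b >= 0 whenever |b| = a or a = c, and primitive means gcd(a, b, c) = 1.
Reduced forces 3a^2 <= |D| = 331, so 1 <= a <= 10; b must have the parity of D, and c = (b^2 - D)/(4a) must be an integer >= a.
Enumerate a = 1..10, b in [-a, a]:
  a=1: (1, 1, 83)  [1]
  a=2..4: none
  a=5: (5, -3, 17), (5, 3, 17)  [2]
  a=6..10: none
Total reduced forms: 1 + 2 = 3
h = 3

3


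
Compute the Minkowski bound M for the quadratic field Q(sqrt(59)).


d = 59, d mod 4 = 3, so disc(K) = 4d = 236; |disc(K)| = 236
Real quadratic field, so n = 2, s = r2 = 0, r1 = 2
M = (n!/n^n) * (4/pi)^s * sqrt(|disc(K)|) = (2!/2^2) * (4/pi)^0 * sqrt(236)
= 0.5 * 1.000000 * 15.362291
= 7.6811

7.6811


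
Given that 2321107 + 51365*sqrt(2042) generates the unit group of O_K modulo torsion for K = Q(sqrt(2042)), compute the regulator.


epsilon = 2321107 + 51365*sqrt(2042)
= 4.6422e+06
R = ln(4.6422e+06)
= 15.3507

15.3507


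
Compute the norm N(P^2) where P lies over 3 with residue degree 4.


N(P^a) = p^(a*f)
= 3^(2*4)
= 3^8
= 6561

6561


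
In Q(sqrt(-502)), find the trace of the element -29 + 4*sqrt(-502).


Tr(a + b*sqrt(d)) = (a + b*sqrt(d)) + (a - b*sqrt(d)) = 2a
= 2 * (-29)
= -58

-58


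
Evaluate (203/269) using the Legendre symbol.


p = 269 is prime, so compute (203/269) with the reciprocity algorithm (Jacobi-symbol steps: pull out 2s via (2/n), flip via reciprocity, reduce):
  reciprocity: (203/269) -> +(269/203)
  reduce: (66/203)
  pull out 2: (2/203) = -1  (since 203 mod 8 = 3)
  reciprocity: (33/203) -> +(203/33)
  reduce: (5/33)
  reciprocity: (5/33) -> +(33/5)
  reduce: (3/5)
  reciprocity: (3/5) -> +(5/3)
  reduce: (2/3)
  pull out 2: (2/3) = -1  (since 3 mod 8 = 3)
  (1/3) = 1
Product of signs = 1
(203/269) = 1

1


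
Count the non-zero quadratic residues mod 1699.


For prime p, the number of non-zero quadratic residues is (p-1)/2.
= (1699-1)/2
= 849

849


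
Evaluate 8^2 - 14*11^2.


x^2 - d*y^2
= 8^2 - 14*11^2
= 64 - 1694
= -1630

-1630


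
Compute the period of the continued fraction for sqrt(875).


Run the CF algorithm for sqrt(875).
a_0 = floor(sqrt(875)) = 29; set m_0=0, q_0=1.
Recurrence: m' = q*a - m,  q' = (d - m'^2)/q,  a' = floor((a_0 + m')/q').
  step 1: m=29, q=34, a=1
  step 2: m=5, q=25, a=1
  step 3: m=20, q=19, a=2
  step 4: m=18, q=29, a=1
  step 5: m=11, q=26, a=1
  step 6: m=15, q=25, a=1
  step 7: m=10, q=31, a=1
  step 8: m=21, q=14, a=3
  step 9: m=21, q=31, a=1
  step 10: m=10, q=25, a=1
  step 11: m=15, q=26, a=1
  step 12: m=11, q=29, a=1
  step 13: m=18, q=19, a=2
  step 14: m=20, q=25, a=1
  step 15: m=5, q=34, a=1
  step 16: m=29, q=1, a=58
a_16 = 2*a_0 = 58, so the period closes here.
sqrt(875) = [29; 1, 1, 2, 1, 1, 1, 1, 3, 1, 1, 1, 1, 2, 1, 1, 58]
Period length = 16

16


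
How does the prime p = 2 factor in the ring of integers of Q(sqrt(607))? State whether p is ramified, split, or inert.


K = Q(sqrt(607)). Since d mod 4 = 3, disc(K) = 2428.
Check p | disc: 2428 mod 2 = 0.
p divides disc, so p ramifies: (p) = P^2 with e=2, f=1, g=1.
Therefore p is ramified.

ramified


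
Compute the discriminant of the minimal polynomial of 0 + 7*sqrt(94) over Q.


The element 0 + 7*sqrt(94) has minimal polynomial:
x^2 + 0*x - 4606
Discriminant = (0)^2 - 4*(-4606)
= 0 + 18424
= 18424

18424


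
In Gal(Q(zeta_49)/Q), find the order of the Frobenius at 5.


The Frobenius at p in Gal(Q(zeta_n)/Q) = (Z/nZ)* is the class of p, so its order is ord_49(5), the smallest k >= 1 with 5^k = 1 mod 49.
n = 49 = 7^2, phi(49) = 42; the order divides phi(n).
Divisors of 42: 1, 2, 3, 6, 7, 14, 21, 42
Repeated squaring mod 49: 5^1 = 5, 5^2 = 25, 5^4 = 37, 5^8 = 46, 5^16 = 9, 5^32 = 32
Test divisors in increasing order:
  k=1: 5^1 = 5 mod 49
  k=2: 5^2 = 25 mod 49
  k=3: 5^3 = 25 * 5 = 27 mod 49
  k=6: 5^6 = 37 * 25 = 43 mod 49
  k=7: 5^7 = 37 * 25 * 5 = 19 mod 49
  k=14: 5^14 = 46 * 37 * 25 = 18 mod 49
  k=21: 5^21 = 9 * 37 * 5 = 48 mod 49
  k=42: 5^42 = 32 * 46 * 25 = 1 mod 49  <- first divisor giving 1
Order = 42

42


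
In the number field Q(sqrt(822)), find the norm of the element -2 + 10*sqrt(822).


N(a + b*sqrt(d)) = a^2 - d*b^2
= (-2)^2 - (822)*(10)^2
= 4 - 82200
= -82196

-82196


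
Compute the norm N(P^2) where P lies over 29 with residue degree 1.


N(P^a) = p^(a*f)
= 29^(2*1)
= 29^2
= 841

841


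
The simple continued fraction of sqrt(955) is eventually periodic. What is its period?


Run the CF algorithm for sqrt(955).
a_0 = floor(sqrt(955)) = 30; set m_0=0, q_0=1.
Recurrence: m' = q*a - m,  q' = (d - m'^2)/q,  a' = floor((a_0 + m')/q').
  step 1: m=30, q=55, a=1
  step 2: m=25, q=6, a=9
  step 3: m=29, q=19, a=3
  step 4: m=28, q=9, a=6
  step 5: m=26, q=31, a=1
  step 6: m=5, q=30, a=1
  step 7: m=25, q=11, a=5
  step 8: m=30, q=5, a=12
  step 9: m=30, q=11, a=5
  step 10: m=25, q=30, a=1
  step 11: m=5, q=31, a=1
  step 12: m=26, q=9, a=6
  step 13: m=28, q=19, a=3
  step 14: m=29, q=6, a=9
  step 15: m=25, q=55, a=1
  step 16: m=30, q=1, a=60
a_16 = 2*a_0 = 60, so the period closes here.
sqrt(955) = [30; 1, 9, 3, 6, 1, 1, 5, 12, 5, 1, 1, 6, 3, 9, 1, 60]
Period length = 16

16


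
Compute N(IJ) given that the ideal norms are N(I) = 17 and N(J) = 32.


N(IJ) = N(I) * N(J)
= 17 * 32
= 544

544


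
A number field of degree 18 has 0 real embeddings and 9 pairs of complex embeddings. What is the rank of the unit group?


By Dirichlet's unit theorem:
rank = r1 + r2 - 1
= 0 + 9 - 1
= 8

8


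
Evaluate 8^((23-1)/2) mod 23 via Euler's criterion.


p = 23 is prime and the exponent is (p-1)/2 = 11, so by Euler's criterion 8^11 = (8/23) = +1 or -1 mod 23.
Compute by square-and-multiply:
  11 = 8 + 2 + 1 (binary 1011)
  Repeated squaring mod 23: 8^1 = 8, 8^2 = 18, 8^4 = 2, 8^8 = 4
  8^11 = 8^8 * 8^2 * 8^1 = 4 * 18 * 8 mod 23
    4 * 18 = 72 = 3 mod 23
    3 * 8 = 24 = 1 mod 23
  8^11 = 1 mod 23
Result 1: 8 is a quadratic residue mod 23.
8^11 mod 23 = 1

1


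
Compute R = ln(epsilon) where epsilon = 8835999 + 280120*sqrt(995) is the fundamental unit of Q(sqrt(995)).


epsilon = 8835999 + 280120*sqrt(995)
= 1.7672e+07
R = ln(1.7672e+07)
= 16.6875

16.6875


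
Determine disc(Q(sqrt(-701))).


For K = Q(sqrt(d)) with d squarefree: disc(K) = d if d = 1 mod 4, and disc(K) = 4d if d = 2 or 3 mod 4.
Here d = -701, and d mod 4 = 3.
d = 3 mod 4, not 1 (O_K = Z[sqrt(d)]), so disc(K) = 4d = 4 * (-701) = -2804

-2804


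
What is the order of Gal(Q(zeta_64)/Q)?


|Gal(Q(zeta_64)/Q)| = phi(64)
= 32

32


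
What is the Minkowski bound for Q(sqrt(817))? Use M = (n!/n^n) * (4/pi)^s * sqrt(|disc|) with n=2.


d = 817, d mod 4 = 1, so disc(K) = d = 817; |disc(K)| = 817
Real quadratic field, so n = 2, s = r2 = 0, r1 = 2
M = (n!/n^n) * (4/pi)^s * sqrt(|disc(K)|) = (2!/2^2) * (4/pi)^0 * sqrt(817)
= 0.5 * 1.000000 * 28.583212
= 14.2916

14.2916


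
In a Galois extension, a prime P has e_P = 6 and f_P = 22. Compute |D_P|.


|D_P| = e * f
= 6 * 22
= 132

132


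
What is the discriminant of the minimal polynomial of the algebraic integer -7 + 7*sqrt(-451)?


The element -7 + 7*sqrt(-451) has minimal polynomial:
x^2 + 14*x + 22148
Discriminant = (14)^2 - 4*(22148)
= 196 - 88592
= -88396

-88396


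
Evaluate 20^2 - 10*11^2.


x^2 - d*y^2
= 20^2 - 10*11^2
= 400 - 1210
= -810

-810


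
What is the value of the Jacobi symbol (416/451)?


Compute (416/451) via quadratic reciprocity:
  pull out 2: (2/451) = -1  (since 451 mod 8 = 3)
  pull out 2: (2/451) = -1  (since 451 mod 8 = 3)
  pull out 2: (2/451) = -1  (since 451 mod 8 = 3)
  pull out 2: (2/451) = -1  (since 451 mod 8 = 3)
  pull out 2: (2/451) = -1  (since 451 mod 8 = 3)
  reciprocity: (13/451) -> +(451/13)
  reduce: (9/13)
  reciprocity: (9/13) -> +(13/9)
  reduce: (4/9)
  pull out 2: (2/9) = +1  (since 9 mod 8 = 1)
  pull out 2: (2/9) = +1  (since 9 mod 8 = 1)
  (1/9) = 1
Product of signs = -1

-1


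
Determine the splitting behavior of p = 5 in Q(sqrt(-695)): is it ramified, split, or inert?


K = Q(sqrt(-695)). Since d mod 4 = 1, disc(K) = -695.
Check p | disc: -695 mod 5 = 0.
p divides disc, so p ramifies: (p) = P^2 with e=2, f=1, g=1.
Therefore p is ramified.

ramified


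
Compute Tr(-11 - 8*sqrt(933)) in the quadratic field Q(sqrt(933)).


Tr(a + b*sqrt(d)) = (a + b*sqrt(d)) + (a - b*sqrt(d)) = 2a
= 2 * (-11)
= -22

-22


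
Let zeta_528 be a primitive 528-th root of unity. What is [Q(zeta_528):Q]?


The degree equals Euler's totient phi(528).
528 = 2^4 * 3 * 11
phi(528) = 160

160


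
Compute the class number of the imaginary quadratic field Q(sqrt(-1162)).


K = Q(sqrt(-1162)). d mod 4 = 2, so D = disc(K) = 4d = -4648
h(K) equals the number of primitive reduced positive-definite forms (a, b, c) = a*x^2 + b*x*y + c*y^2 with b^2 - 4ac = D,
where reduced means |b| <= a <= c, with b >= 0 whenever |b| = a or a = c, and primitive means gcd(a, b, c) = 1.
Reduced forces 3a^2 <= |D| = 4648, so 1 <= a <= 39; b must have the parity of D, and c = (b^2 - D)/(4a) must be an integer >= a.
Enumerate a = 1..39, b in [-a, a]:
  a=1: (1, 0, 1162)  [1]
  a=2: (2, 0, 581)  [1]
  a=3..6: none
  a=7: (7, 0, 166)  [1]
  a=8..10: none
  a=11: (11, -4, 106), (11, 4, 106)  [2]
  a=12..13: none
  a=14: (14, 0, 83)  [1]
  a=15..18: none
  a=19: (19, -8, 62), (19, 8, 62)  [2]
  a=20..21: none
  a=22: (22, -4, 53), (22, 4, 53)  [2]
  a=23..30: none
  a=31: (31, -8, 38), (31, 8, 38)  [2]
  a=32..39: none
Total reduced forms: 1 + 1 + 1 + 2 + 1 + 2 + 2 + 2 = 12
h = 12

12


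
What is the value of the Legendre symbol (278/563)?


p = 563 is prime, so compute (278/563) with the reciprocity algorithm (Jacobi-symbol steps: pull out 2s via (2/n), flip via reciprocity, reduce):
  pull out 2: (2/563) = -1  (since 563 mod 8 = 3)
  reciprocity: (139/563) -> -(563/139)
  reduce: (7/139)
  reciprocity: (7/139) -> -(139/7)
  reduce: (6/7)
  pull out 2: (2/7) = +1  (since 7 mod 8 = 7)
  reciprocity: (3/7) -> -(7/3)
  reduce: (1/3)
  (1/3) = 1
Product of signs = 1
(278/563) = 1

1


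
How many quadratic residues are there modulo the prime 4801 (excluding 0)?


For prime p, the number of non-zero quadratic residues is (p-1)/2.
= (4801-1)/2
= 2400

2400


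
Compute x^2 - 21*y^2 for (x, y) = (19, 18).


x^2 - d*y^2
= 19^2 - 21*18^2
= 361 - 6804
= -6443

-6443


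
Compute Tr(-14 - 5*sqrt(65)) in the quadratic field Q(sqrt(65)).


Tr(a + b*sqrt(d)) = (a + b*sqrt(d)) + (a - b*sqrt(d)) = 2a
= 2 * (-14)
= -28

-28


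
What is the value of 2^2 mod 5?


p = 5 is prime and the exponent is (p-1)/2 = 2, so by Euler's criterion 2^2 = (2/5) = +1 or -1 mod 5.
Compute by square-and-multiply:
  2 = 2 (binary 10)
  Repeated squaring mod 5: 2^1 = 2, 2^2 = 4
  2^2 = 4 mod 5
Result 4 = p - 1 = -1 mod 5: 2 is a quadratic non-residue mod 5. As a residue in [0, p-1] the value is 4.
2^2 mod 5 = 4

4


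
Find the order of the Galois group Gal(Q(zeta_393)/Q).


|Gal(Q(zeta_393)/Q)| = phi(393)
= 260

260


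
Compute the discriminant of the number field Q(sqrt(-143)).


For K = Q(sqrt(d)) with d squarefree: disc(K) = d if d = 1 mod 4, and disc(K) = 4d if d = 2 or 3 mod 4.
Here d = -143, and d mod 4 = 1.
d = 1 mod 4 (O_K = Z[(1+sqrt(d))/2]), so disc(K) = d = -143

-143


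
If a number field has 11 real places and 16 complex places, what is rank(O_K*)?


By Dirichlet's unit theorem:
rank = r1 + r2 - 1
= 11 + 16 - 1
= 26

26


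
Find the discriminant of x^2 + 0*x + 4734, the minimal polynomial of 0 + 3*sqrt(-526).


The element 0 + 3*sqrt(-526) has minimal polynomial:
x^2 + 0*x + 4734
Discriminant = (0)^2 - 4*(4734)
= 0 - 18936
= -18936

-18936


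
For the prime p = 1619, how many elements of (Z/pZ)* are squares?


For prime p, the number of non-zero quadratic residues is (p-1)/2.
= (1619-1)/2
= 809

809


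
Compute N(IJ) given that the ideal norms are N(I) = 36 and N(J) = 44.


N(IJ) = N(I) * N(J)
= 36 * 44
= 1584

1584


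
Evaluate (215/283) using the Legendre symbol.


p = 283 is prime, so compute (215/283) with the reciprocity algorithm (Jacobi-symbol steps: pull out 2s via (2/n), flip via reciprocity, reduce):
  reciprocity: (215/283) -> -(283/215)
  reduce: (68/215)
  pull out 2: (2/215) = +1  (since 215 mod 8 = 7)
  pull out 2: (2/215) = +1  (since 215 mod 8 = 7)
  reciprocity: (17/215) -> +(215/17)
  reduce: (11/17)
  reciprocity: (11/17) -> +(17/11)
  reduce: (6/11)
  pull out 2: (2/11) = -1  (since 11 mod 8 = 3)
  reciprocity: (3/11) -> -(11/3)
  reduce: (2/3)
  pull out 2: (2/3) = -1  (since 3 mod 8 = 3)
  (1/3) = 1
Product of signs = 1
(215/283) = 1

1


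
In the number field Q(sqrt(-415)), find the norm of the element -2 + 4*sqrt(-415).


N(a + b*sqrt(d)) = a^2 - d*b^2
= (-2)^2 - (-415)*(4)^2
= 4 + 6640
= 6644

6644


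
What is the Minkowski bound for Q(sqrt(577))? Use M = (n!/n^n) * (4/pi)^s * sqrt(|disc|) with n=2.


d = 577, d mod 4 = 1, so disc(K) = d = 577; |disc(K)| = 577
Real quadratic field, so n = 2, s = r2 = 0, r1 = 2
M = (n!/n^n) * (4/pi)^s * sqrt(|disc(K)|) = (2!/2^2) * (4/pi)^0 * sqrt(577)
= 0.5 * 1.000000 * 24.020824
= 12.0104

12.0104


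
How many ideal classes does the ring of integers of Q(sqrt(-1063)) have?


K = Q(sqrt(-1063)). d mod 4 = 1, so D = disc(K) = d = -1063
h(K) equals the number of primitive reduced positive-definite forms (a, b, c) = a*x^2 + b*x*y + c*y^2 with b^2 - 4ac = D,
where reduced means |b| <= a <= c, with b >= 0 whenever |b| = a or a = c, and primitive means gcd(a, b, c) = 1.
Reduced forces 3a^2 <= |D| = 1063, so 1 <= a <= 18; b must have the parity of D, and c = (b^2 - D)/(4a) must be an integer >= a.
Enumerate a = 1..18, b in [-a, a]:
  a=1: (1, 1, 266)  [1]
  a=2: (2, -1, 133), (2, 1, 133)  [2]
  a=3: none
  a=4: (4, -3, 67), (4, 3, 67)  [2]
  a=5..6: none
  a=7: (7, -1, 38), (7, 1, 38)  [2]
  a=8: (8, -5, 34), (8, 5, 34)  [2]
  a=9..10: none
  a=11: (11, -9, 26), (11, 9, 26)  [2]
  a=12: none
  a=13: (13, -9, 22), (13, 9, 22)  [2]
  a=14: (14, -13, 22), (14, -1, 19), (14, 1, 19), (14, 13, 22)  [4]
  a=15: none
  a=16: (16, -5, 17), (16, 5, 17)  [2]
  a=17..18: none
Total reduced forms: 1 + 2 + 2 + 2 + 2 + 2 + 2 + 4 + 2 = 19
h = 19

19


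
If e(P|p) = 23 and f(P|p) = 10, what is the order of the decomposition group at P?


|D_P| = e * f
= 23 * 10
= 230

230


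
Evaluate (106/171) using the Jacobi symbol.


Compute (106/171) via quadratic reciprocity:
  pull out 2: (2/171) = -1  (since 171 mod 8 = 3)
  reciprocity: (53/171) -> +(171/53)
  reduce: (12/53)
  pull out 2: (2/53) = -1  (since 53 mod 8 = 5)
  pull out 2: (2/53) = -1  (since 53 mod 8 = 5)
  reciprocity: (3/53) -> +(53/3)
  reduce: (2/3)
  pull out 2: (2/3) = -1  (since 3 mod 8 = 3)
  (1/3) = 1
Product of signs = 1

1


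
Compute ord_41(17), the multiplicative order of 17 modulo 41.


We want ord_41(17), the smallest k >= 1 with 17^k = 1 mod 41.
n = 41 = 41, phi(41) = 40; the order divides phi(n).
Divisors of 40: 1, 2, 4, 5, 8, 10, 20, 40
Repeated squaring mod 41: 17^1 = 17, 17^2 = 2, 17^4 = 4, 17^8 = 16, 17^16 = 10, 17^32 = 18
Test divisors in increasing order:
  k=1: 17^1 = 17 mod 41
  k=2: 17^2 = 2 mod 41
  k=4: 17^4 = 4 mod 41
  k=5: 17^5 = 4 * 17 = 27 mod 41
  k=8: 17^8 = 16 mod 41
  k=10: 17^10 = 16 * 2 = 32 mod 41
  k=20: 17^20 = 10 * 4 = 40 mod 41
  k=40: 17^40 = 18 * 16 = 1 mod 41  <- first divisor giving 1
Order = 40

40


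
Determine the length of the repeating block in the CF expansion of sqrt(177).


Run the CF algorithm for sqrt(177).
a_0 = floor(sqrt(177)) = 13; set m_0=0, q_0=1.
Recurrence: m' = q*a - m,  q' = (d - m'^2)/q,  a' = floor((a_0 + m')/q').
  step 1: m=13, q=8, a=3
  step 2: m=11, q=7, a=3
  step 3: m=10, q=11, a=2
  step 4: m=12, q=3, a=8
  step 5: m=12, q=11, a=2
  step 6: m=10, q=7, a=3
  step 7: m=11, q=8, a=3
  step 8: m=13, q=1, a=26
a_8 = 2*a_0 = 26, so the period closes here.
sqrt(177) = [13; 3, 3, 2, 8, 2, 3, 3, 26]
Period length = 8

8


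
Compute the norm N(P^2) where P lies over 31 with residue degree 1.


N(P^a) = p^(a*f)
= 31^(2*1)
= 31^2
= 961

961


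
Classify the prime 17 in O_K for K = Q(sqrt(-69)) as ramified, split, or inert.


K = Q(sqrt(-69)). Since d mod 4 = 3, disc(K) = -276.
Check p | disc: -276 mod 17 = 13.
p does not divide disc. Compute Legendre symbol (d/p):
16^((17-1)/2) mod 17 = 1
(d/p) = 1, so p splits: (p) = P*P' with e=1, f=1, g=2.
Therefore p is split.

split


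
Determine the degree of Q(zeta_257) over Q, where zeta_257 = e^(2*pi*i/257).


The degree equals Euler's totient phi(257).
257 = 257
phi(257) = 256

256


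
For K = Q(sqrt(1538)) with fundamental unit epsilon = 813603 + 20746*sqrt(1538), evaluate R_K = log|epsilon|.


epsilon = 813603 + 20746*sqrt(1538)
= 1.6272e+06
R = ln(1.6272e+06)
= 14.3024

14.3024


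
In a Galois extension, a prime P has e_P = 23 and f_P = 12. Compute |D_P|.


|D_P| = e * f
= 23 * 12
= 276

276


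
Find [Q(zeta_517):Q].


The degree equals Euler's totient phi(517).
517 = 11 * 47
phi(517) = 460

460


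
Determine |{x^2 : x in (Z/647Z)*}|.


For prime p, the number of non-zero quadratic residues is (p-1)/2.
= (647-1)/2
= 323

323


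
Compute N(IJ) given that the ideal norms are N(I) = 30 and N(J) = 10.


N(IJ) = N(I) * N(J)
= 30 * 10
= 300

300


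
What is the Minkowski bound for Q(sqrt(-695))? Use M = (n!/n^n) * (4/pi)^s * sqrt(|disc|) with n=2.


d = -695, d mod 4 = 1, so disc(K) = d = -695; |disc(K)| = 695
Imaginary quadratic field, so n = 2, s = r2 = 1, r1 = 0
M = (n!/n^n) * (4/pi)^s * sqrt(|disc(K)|) = (2!/2^2) * (4/pi)^1 * sqrt(695)
= 0.5 * 1.273240 * 26.362853
= 16.7831

16.7831


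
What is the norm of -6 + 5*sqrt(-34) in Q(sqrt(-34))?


N(a + b*sqrt(d)) = a^2 - d*b^2
= (-6)^2 - (-34)*(5)^2
= 36 + 850
= 886

886


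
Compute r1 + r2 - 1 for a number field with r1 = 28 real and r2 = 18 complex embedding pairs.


By Dirichlet's unit theorem:
rank = r1 + r2 - 1
= 28 + 18 - 1
= 45

45


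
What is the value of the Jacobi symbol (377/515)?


Compute (377/515) via quadratic reciprocity:
  reciprocity: (377/515) -> +(515/377)
  reduce: (138/377)
  pull out 2: (2/377) = +1  (since 377 mod 8 = 1)
  reciprocity: (69/377) -> +(377/69)
  reduce: (32/69)
  pull out 2: (2/69) = -1  (since 69 mod 8 = 5)
  pull out 2: (2/69) = -1  (since 69 mod 8 = 5)
  pull out 2: (2/69) = -1  (since 69 mod 8 = 5)
  pull out 2: (2/69) = -1  (since 69 mod 8 = 5)
  pull out 2: (2/69) = -1  (since 69 mod 8 = 5)
  (1/69) = 1
Product of signs = -1

-1


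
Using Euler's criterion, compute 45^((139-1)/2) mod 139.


p = 139 is prime and the exponent is (p-1)/2 = 69, so by Euler's criterion 45^69 = (45/139) = +1 or -1 mod 139.
Compute by square-and-multiply:
  69 = 64 + 4 + 1 (binary 1000101)
  Repeated squaring mod 139: 45^1 = 45, 45^2 = 79, 45^4 = 125, 45^8 = 57, 45^16 = 52, 45^32 = 63, 45^64 = 77
  45^69 = 45^64 * 45^4 * 45^1 = 77 * 125 * 45 mod 139
    77 * 125 = 9625 = 34 mod 139
    34 * 45 = 1530 = 1 mod 139
  45^69 = 1 mod 139
Result 1: 45 is a quadratic residue mod 139.
45^69 mod 139 = 1

1


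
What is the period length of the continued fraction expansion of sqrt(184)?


Run the CF algorithm for sqrt(184).
a_0 = floor(sqrt(184)) = 13; set m_0=0, q_0=1.
Recurrence: m' = q*a - m,  q' = (d - m'^2)/q,  a' = floor((a_0 + m')/q').
  step 1: m=13, q=15, a=1
  step 2: m=2, q=12, a=1
  step 3: m=10, q=7, a=3
  step 4: m=11, q=9, a=2
  step 5: m=7, q=15, a=1
  step 6: m=8, q=8, a=2
  step 7: m=8, q=15, a=1
  step 8: m=7, q=9, a=2
  step 9: m=11, q=7, a=3
  step 10: m=10, q=12, a=1
  step 11: m=2, q=15, a=1
  step 12: m=13, q=1, a=26
a_12 = 2*a_0 = 26, so the period closes here.
sqrt(184) = [13; 1, 1, 3, 2, 1, 2, 1, 2, 3, 1, 1, 26]
Period length = 12

12


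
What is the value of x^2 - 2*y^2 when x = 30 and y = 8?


x^2 - d*y^2
= 30^2 - 2*8^2
= 900 - 128
= 772

772


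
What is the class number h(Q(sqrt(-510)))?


K = Q(sqrt(-510)). d mod 4 = 2, so D = disc(K) = 4d = -2040
h(K) equals the number of primitive reduced positive-definite forms (a, b, c) = a*x^2 + b*x*y + c*y^2 with b^2 - 4ac = D,
where reduced means |b| <= a <= c, with b >= 0 whenever |b| = a or a = c, and primitive means gcd(a, b, c) = 1.
Reduced forces 3a^2 <= |D| = 2040, so 1 <= a <= 26; b must have the parity of D, and c = (b^2 - D)/(4a) must be an integer >= a.
Enumerate a = 1..26, b in [-a, a]:
  a=1: (1, 0, 510)  [1]
  a=2: (2, 0, 255)  [1]
  a=3: (3, 0, 170)  [1]
  a=4: none
  a=5: (5, 0, 102)  [1]
  a=6: (6, 0, 85)  [1]
  a=7: (7, -2, 73), (7, 2, 73)  [2]
  a=8..9: none
  a=10: (10, 0, 51)  [1]
  a=11..12: none
  a=13: (13, -12, 42), (13, 12, 42)  [2]
  a=14: (14, -12, 39), (14, 12, 39)  [2]
  a=15: (15, 0, 34)  [1]
  a=16: none
  a=17: (17, 0, 30)  [1]
  a=18..20: none
  a=21: (21, -12, 26), (21, 12, 26)  [2]
  a=22..26: none
Total reduced forms: 1 + 1 + 1 + 1 + 1 + 2 + 1 + 2 + 2 + 1 + 1 + 2 = 16
h = 16

16


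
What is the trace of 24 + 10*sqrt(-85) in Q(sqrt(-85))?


Tr(a + b*sqrt(d)) = (a + b*sqrt(d)) + (a - b*sqrt(d)) = 2a
= 2 * (24)
= 48

48


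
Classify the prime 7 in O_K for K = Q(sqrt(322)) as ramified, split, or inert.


K = Q(sqrt(322)). Since d mod 4 = 2, disc(K) = 1288.
Check p | disc: 1288 mod 7 = 0.
p divides disc, so p ramifies: (p) = P^2 with e=2, f=1, g=1.
Therefore p is ramified.

ramified


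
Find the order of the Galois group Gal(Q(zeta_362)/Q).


|Gal(Q(zeta_362)/Q)| = phi(362)
= 180

180


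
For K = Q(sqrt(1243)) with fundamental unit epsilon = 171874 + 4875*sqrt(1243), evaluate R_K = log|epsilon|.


epsilon = 171874 + 4875*sqrt(1243)
= 343748.0000
R = ln(343748.0000)
= 12.7477

12.7477


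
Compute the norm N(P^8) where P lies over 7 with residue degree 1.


N(P^a) = p^(a*f)
= 7^(8*1)
= 7^8
= 5764801

5764801


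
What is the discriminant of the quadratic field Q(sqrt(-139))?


For K = Q(sqrt(d)) with d squarefree: disc(K) = d if d = 1 mod 4, and disc(K) = 4d if d = 2 or 3 mod 4.
Here d = -139, and d mod 4 = 1.
d = 1 mod 4 (O_K = Z[(1+sqrt(d))/2]), so disc(K) = d = -139

-139


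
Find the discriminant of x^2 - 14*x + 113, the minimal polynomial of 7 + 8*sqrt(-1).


The element 7 + 8*sqrt(-1) has minimal polynomial:
x^2 - 14*x + 113
Discriminant = (-14)^2 - 4*(113)
= 196 - 452
= -256

-256


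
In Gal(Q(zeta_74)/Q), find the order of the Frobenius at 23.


The Frobenius at p in Gal(Q(zeta_n)/Q) = (Z/nZ)* is the class of p, so its order is ord_74(23), the smallest k >= 1 with 23^k = 1 mod 74.
n = 74 = 2 * 37, phi(74) = 36; the order divides phi(n).
Divisors of 36: 1, 2, 3, 4, 6, 9, 12, 18, 36
Repeated squaring mod 74: 23^1 = 23, 23^2 = 11, 23^4 = 47, 23^8 = 63, 23^16 = 47, 23^32 = 63
Test divisors in increasing order:
  k=1: 23^1 = 23 mod 74
  k=2: 23^2 = 11 mod 74
  k=3: 23^3 = 11 * 23 = 31 mod 74
  k=4: 23^4 = 47 mod 74
  k=6: 23^6 = 47 * 11 = 73 mod 74
  k=9: 23^9 = 63 * 23 = 43 mod 74
  k=12: 23^12 = 63 * 47 = 1 mod 74  <- first divisor giving 1
Order = 12

12


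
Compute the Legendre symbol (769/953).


p = 953 is prime, so compute (769/953) with the reciprocity algorithm (Jacobi-symbol steps: pull out 2s via (2/n), flip via reciprocity, reduce):
  reciprocity: (769/953) -> +(953/769)
  reduce: (184/769)
  pull out 2: (2/769) = +1  (since 769 mod 8 = 1)
  pull out 2: (2/769) = +1  (since 769 mod 8 = 1)
  pull out 2: (2/769) = +1  (since 769 mod 8 = 1)
  reciprocity: (23/769) -> +(769/23)
  reduce: (10/23)
  pull out 2: (2/23) = +1  (since 23 mod 8 = 7)
  reciprocity: (5/23) -> +(23/5)
  reduce: (3/5)
  reciprocity: (3/5) -> +(5/3)
  reduce: (2/3)
  pull out 2: (2/3) = -1  (since 3 mod 8 = 3)
  (1/3) = 1
Product of signs = -1
(769/953) = -1

-1


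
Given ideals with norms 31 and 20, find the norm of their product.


N(IJ) = N(I) * N(J)
= 31 * 20
= 620

620


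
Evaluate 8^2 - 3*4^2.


x^2 - d*y^2
= 8^2 - 3*4^2
= 64 - 48
= 16

16


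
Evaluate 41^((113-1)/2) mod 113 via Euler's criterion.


p = 113 is prime and the exponent is (p-1)/2 = 56, so by Euler's criterion 41^56 = (41/113) = +1 or -1 mod 113.
Compute by square-and-multiply:
  56 = 32 + 16 + 8 (binary 111000)
  Repeated squaring mod 113: 41^1 = 41, 41^2 = 99, 41^4 = 83, 41^8 = 109, 41^16 = 16, 41^32 = 30
  41^56 = 41^32 * 41^16 * 41^8 = 30 * 16 * 109 mod 113
    30 * 16 = 480 = 28 mod 113
    28 * 109 = 3052 = 1 mod 113
  41^56 = 1 mod 113
Result 1: 41 is a quadratic residue mod 113.
41^56 mod 113 = 1

1


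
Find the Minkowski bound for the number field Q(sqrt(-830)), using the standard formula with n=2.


d = -830, d mod 4 = 2, so disc(K) = 4d = -3320; |disc(K)| = 3320
Imaginary quadratic field, so n = 2, s = r2 = 1, r1 = 0
M = (n!/n^n) * (4/pi)^s * sqrt(|disc(K)|) = (2!/2^2) * (4/pi)^1 * sqrt(3320)
= 0.5 * 1.273240 * 57.619441
= 36.6817

36.6817


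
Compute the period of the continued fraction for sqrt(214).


Run the CF algorithm for sqrt(214).
a_0 = floor(sqrt(214)) = 14; set m_0=0, q_0=1.
Recurrence: m' = q*a - m,  q' = (d - m'^2)/q,  a' = floor((a_0 + m')/q').
  step 1: m=14, q=18, a=1
  step 2: m=4, q=11, a=1
  step 3: m=7, q=15, a=1
  step 4: m=8, q=10, a=2
  step 5: m=12, q=7, a=3
  step 6: m=9, q=19, a=1
  step 7: m=10, q=6, a=4
  step 8: m=14, q=3, a=9
  step 9: m=13, q=15, a=1
  step 10: m=2, q=14, a=1
  step 11: m=12, q=5, a=5
  step 12: m=13, q=9, a=3
  step 13: m=14, q=2, a=14
  step 14: m=14, q=9, a=3
  step 15: m=13, q=5, a=5
  step 16: m=12, q=14, a=1
  step 17: m=2, q=15, a=1
  step 18: m=13, q=3, a=9
  step 19: m=14, q=6, a=4
  step 20: m=10, q=19, a=1
  step 21: m=9, q=7, a=3
  step 22: m=12, q=10, a=2
  step 23: m=8, q=15, a=1
  step 24: m=7, q=11, a=1
  step 25: m=4, q=18, a=1
  step 26: m=14, q=1, a=28
a_26 = 2*a_0 = 28, so the period closes here.
sqrt(214) = [14; 1, 1, 1, 2, 3, 1, 4, 9, 1, 1, 5, 3, 14, 3, 5, 1, 1, 9, 4, 1, 3, 2, 1, 1, 1, 28]
Period length = 26

26


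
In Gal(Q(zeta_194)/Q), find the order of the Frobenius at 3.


The Frobenius at p in Gal(Q(zeta_n)/Q) = (Z/nZ)* is the class of p, so its order is ord_194(3), the smallest k >= 1 with 3^k = 1 mod 194.
n = 194 = 2 * 97, phi(194) = 96; the order divides phi(n).
Divisors of 96: 1, 2, 3, 4, 6, 8, 12, 16, 24, 32, 48, 96
Repeated squaring mod 194: 3^1 = 3, 3^2 = 9, 3^4 = 81, 3^8 = 159, 3^16 = 61, 3^32 = 35, 3^64 = 61
Test divisors in increasing order:
  k=1: 3^1 = 3 mod 194
  k=2: 3^2 = 9 mod 194
  k=3: 3^3 = 9 * 3 = 27 mod 194
  k=4: 3^4 = 81 mod 194
  k=6: 3^6 = 81 * 9 = 147 mod 194
  k=8: 3^8 = 159 mod 194
  k=12: 3^12 = 159 * 81 = 75 mod 194
  k=16: 3^16 = 61 mod 194
  k=24: 3^24 = 61 * 159 = 193 mod 194
  k=32: 3^32 = 35 mod 194
  k=48: 3^48 = 35 * 61 = 1 mod 194  <- first divisor giving 1
Order = 48

48


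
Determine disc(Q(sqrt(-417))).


For K = Q(sqrt(d)) with d squarefree: disc(K) = d if d = 1 mod 4, and disc(K) = 4d if d = 2 or 3 mod 4.
Here d = -417, and d mod 4 = 3.
d = 3 mod 4, not 1 (O_K = Z[sqrt(d)]), so disc(K) = 4d = 4 * (-417) = -1668

-1668


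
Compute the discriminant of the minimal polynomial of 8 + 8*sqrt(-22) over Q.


The element 8 + 8*sqrt(-22) has minimal polynomial:
x^2 - 16*x + 1472
Discriminant = (-16)^2 - 4*(1472)
= 256 - 5888
= -5632

-5632


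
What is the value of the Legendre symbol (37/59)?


p = 59 is prime, so compute (37/59) with the reciprocity algorithm (Jacobi-symbol steps: pull out 2s via (2/n), flip via reciprocity, reduce):
  reciprocity: (37/59) -> +(59/37)
  reduce: (22/37)
  pull out 2: (2/37) = -1  (since 37 mod 8 = 5)
  reciprocity: (11/37) -> +(37/11)
  reduce: (4/11)
  pull out 2: (2/11) = -1  (since 11 mod 8 = 3)
  pull out 2: (2/11) = -1  (since 11 mod 8 = 3)
  (1/11) = 1
Product of signs = -1
(37/59) = -1

-1


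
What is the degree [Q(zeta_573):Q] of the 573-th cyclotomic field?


The degree equals Euler's totient phi(573).
573 = 3 * 191
phi(573) = 380

380


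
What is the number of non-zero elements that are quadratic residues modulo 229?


For prime p, the number of non-zero quadratic residues is (p-1)/2.
= (229-1)/2
= 114

114


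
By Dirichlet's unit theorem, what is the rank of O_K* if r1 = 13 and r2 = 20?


By Dirichlet's unit theorem:
rank = r1 + r2 - 1
= 13 + 20 - 1
= 32

32


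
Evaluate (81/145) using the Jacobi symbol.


Compute (81/145) via quadratic reciprocity:
  reciprocity: (81/145) -> +(145/81)
  reduce: (64/81)
  pull out 2: (2/81) = +1  (since 81 mod 8 = 1)
  pull out 2: (2/81) = +1  (since 81 mod 8 = 1)
  pull out 2: (2/81) = +1  (since 81 mod 8 = 1)
  pull out 2: (2/81) = +1  (since 81 mod 8 = 1)
  pull out 2: (2/81) = +1  (since 81 mod 8 = 1)
  pull out 2: (2/81) = +1  (since 81 mod 8 = 1)
  (1/81) = 1
Product of signs = 1

1


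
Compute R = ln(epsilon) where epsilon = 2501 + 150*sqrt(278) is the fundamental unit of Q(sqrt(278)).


epsilon = 2501 + 150*sqrt(278)
= 5001.9998
R = ln(5001.9998)
= 8.5176

8.5176


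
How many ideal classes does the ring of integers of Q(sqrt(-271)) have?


K = Q(sqrt(-271)). d mod 4 = 1, so D = disc(K) = d = -271
h(K) equals the number of primitive reduced positive-definite forms (a, b, c) = a*x^2 + b*x*y + c*y^2 with b^2 - 4ac = D,
where reduced means |b| <= a <= c, with b >= 0 whenever |b| = a or a = c, and primitive means gcd(a, b, c) = 1.
Reduced forces 3a^2 <= |D| = 271, so 1 <= a <= 9; b must have the parity of D, and c = (b^2 - D)/(4a) must be an integer >= a.
Enumerate a = 1..9, b in [-a, a]:
  a=1: (1, 1, 68)  [1]
  a=2: (2, -1, 34), (2, 1, 34)  [2]
  a=3: none
  a=4: (4, -1, 17), (4, 1, 17)  [2]
  a=5: (5, -3, 14), (5, 3, 14)  [2]
  a=6: none
  a=7: (7, -3, 10), (7, 3, 10)  [2]
  a=8: (8, -7, 10), (8, 7, 10)  [2]
  a=9: none
Total reduced forms: 1 + 2 + 2 + 2 + 2 + 2 = 11
h = 11

11


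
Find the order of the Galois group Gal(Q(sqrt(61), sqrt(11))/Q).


The 2 square roots of distinct primes are multiplicatively independent over Q,
so [K:Q] = 2^2 and Gal(K/Q) is isomorphic to (Z/2Z)^2.
|Gal| = 2^2 = 4

4


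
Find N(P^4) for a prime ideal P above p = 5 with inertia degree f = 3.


N(P^a) = p^(a*f)
= 5^(4*3)
= 5^12
= 244140625

244140625


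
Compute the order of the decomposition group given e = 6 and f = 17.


|D_P| = e * f
= 6 * 17
= 102

102


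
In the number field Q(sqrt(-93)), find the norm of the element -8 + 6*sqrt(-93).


N(a + b*sqrt(d)) = a^2 - d*b^2
= (-8)^2 - (-93)*(6)^2
= 64 + 3348
= 3412

3412


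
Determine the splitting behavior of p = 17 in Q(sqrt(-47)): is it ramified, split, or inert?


K = Q(sqrt(-47)). Since d mod 4 = 1, disc(K) = -47.
Check p | disc: -47 mod 17 = 4.
p does not divide disc. Compute Legendre symbol (d/p):
4^((17-1)/2) mod 17 = 1
(d/p) = 1, so p splits: (p) = P*P' with e=1, f=1, g=2.
Therefore p is split.

split


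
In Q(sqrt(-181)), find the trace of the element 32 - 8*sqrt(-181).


Tr(a + b*sqrt(d)) = (a + b*sqrt(d)) + (a - b*sqrt(d)) = 2a
= 2 * (32)
= 64

64


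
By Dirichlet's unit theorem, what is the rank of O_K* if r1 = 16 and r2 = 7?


By Dirichlet's unit theorem:
rank = r1 + r2 - 1
= 16 + 7 - 1
= 22

22


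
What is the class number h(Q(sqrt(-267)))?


K = Q(sqrt(-267)). d mod 4 = 1, so D = disc(K) = d = -267
h(K) equals the number of primitive reduced positive-definite forms (a, b, c) = a*x^2 + b*x*y + c*y^2 with b^2 - 4ac = D,
where reduced means |b| <= a <= c, with b >= 0 whenever |b| = a or a = c, and primitive means gcd(a, b, c) = 1.
Reduced forces 3a^2 <= |D| = 267, so 1 <= a <= 9; b must have the parity of D, and c = (b^2 - D)/(4a) must be an integer >= a.
Enumerate a = 1..9, b in [-a, a]:
  a=1: (1, 1, 67)  [1]
  a=2: none
  a=3: (3, 3, 23)  [1]
  a=4..9: none
Total reduced forms: 1 + 1 = 2
h = 2

2


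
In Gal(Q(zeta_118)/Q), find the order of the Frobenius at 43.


The Frobenius at p in Gal(Q(zeta_n)/Q) = (Z/nZ)* is the class of p, so its order is ord_118(43), the smallest k >= 1 with 43^k = 1 mod 118.
n = 118 = 2 * 59, phi(118) = 58; the order divides phi(n).
Divisors of 58: 1, 2, 29, 58
Repeated squaring mod 118: 43^1 = 43, 43^2 = 79, 43^4 = 105, 43^8 = 51, 43^16 = 5, 43^32 = 25
Test divisors in increasing order:
  k=1: 43^1 = 43 mod 118
  k=2: 43^2 = 79 mod 118
  k=29: 43^29 = 5 * 51 * 105 * 43 = 117 mod 118
  k=58: 43^58 = 25 * 5 * 51 * 79 = 1 mod 118  <- first divisor giving 1
Order = 58

58


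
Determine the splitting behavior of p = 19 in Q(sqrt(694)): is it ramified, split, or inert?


K = Q(sqrt(694)). Since d mod 4 = 2, disc(K) = 2776.
Check p | disc: 2776 mod 19 = 2.
p does not divide disc. Compute Legendre symbol (d/p):
10^((19-1)/2) mod 19 = -1
(d/p) = -1, so p is inert: (p) stays prime with e=1, f=2, g=1.
Therefore p is inert.

inert


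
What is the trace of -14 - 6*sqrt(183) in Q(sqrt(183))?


Tr(a + b*sqrt(d)) = (a + b*sqrt(d)) + (a - b*sqrt(d)) = 2a
= 2 * (-14)
= -28

-28


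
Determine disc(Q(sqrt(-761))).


For K = Q(sqrt(d)) with d squarefree: disc(K) = d if d = 1 mod 4, and disc(K) = 4d if d = 2 or 3 mod 4.
Here d = -761, and d mod 4 = 3.
d = 3 mod 4, not 1 (O_K = Z[sqrt(d)]), so disc(K) = 4d = 4 * (-761) = -3044

-3044


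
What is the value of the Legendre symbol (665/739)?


p = 739 is prime, so compute (665/739) with the reciprocity algorithm (Jacobi-symbol steps: pull out 2s via (2/n), flip via reciprocity, reduce):
  reciprocity: (665/739) -> +(739/665)
  reduce: (74/665)
  pull out 2: (2/665) = +1  (since 665 mod 8 = 1)
  reciprocity: (37/665) -> +(665/37)
  reduce: (36/37)
  pull out 2: (2/37) = -1  (since 37 mod 8 = 5)
  pull out 2: (2/37) = -1  (since 37 mod 8 = 5)
  reciprocity: (9/37) -> +(37/9)
  reduce: (1/9)
  (1/9) = 1
Product of signs = 1
(665/739) = 1

1
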